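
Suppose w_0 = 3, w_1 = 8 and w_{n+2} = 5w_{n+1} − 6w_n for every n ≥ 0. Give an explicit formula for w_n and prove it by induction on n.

Claim: w_n = 2^n + 2·3^n.

Base cases: w_0 = 3 and 2^0 + 2·3^0 = 3; w_1 = 8 and 2^1 + 2·3^1 = 8.
Assume w_j = 2^j + 2·3^j for all 0 ≤ j ≤ r, where r ≥ 1.
Then w_{r+1} = 5w_r − 6w_{r−1} = 5·(2^r + 2·3^r) − 6·(2^{r−1} + 2·3^{r−1}) = (5·2 − 6)2^{r−1} + 2·(5·3 − 6)3^{r−1} = 4·2^{r−1} + 18·3^{r−1} = 2^{r+1} + 2·3^{r+1}.
Hence w_n = 2^n + 2·3^n for every n ≥ 0, by strong induction.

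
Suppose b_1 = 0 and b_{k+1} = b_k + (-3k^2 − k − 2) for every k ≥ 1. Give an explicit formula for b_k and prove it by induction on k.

Claim: b_k = -k^3 + k^2 − 2k + 2.

Base case: b_1 = 0, and -1^3 + 1^2 − 2·1 + 2 = 0.
Assume b_m = -m^3 + m^2 − 2m + 2.
Then b_{m+1} = b_m + (-3m^2 − m − 2) = (-m^3 + m^2 − 2m + 2) + (-3m^2 − m − 2) = -m^3 − 2m^2 − 3m,
and -(m+1)^3 + (m+1)^2 − 2·(m+1) + 2 = -m^3 − 2m^2 − 3m.
By induction, b_k = -k^3 + k^2 − 2k + 2 for all k ≥ 1.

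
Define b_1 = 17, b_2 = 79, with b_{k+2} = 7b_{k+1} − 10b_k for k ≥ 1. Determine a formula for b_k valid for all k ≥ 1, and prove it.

Claim: b_k = 3·5^k + 2^k.

Base cases: b_1 = 17 and 3·5^1 + 2^1 = 17; b_2 = 79 and 3·5^2 + 2^2 = 79.
Assume b_i = 3·5^i + 2^i for all 1 ≤ i ≤ j, where j ≥ 2.
Then b_{j+1} = 7b_j − 10b_{j−1} = 7·(3·5^j + 2^j) − 10·(3·5^{j−1} + 2^{j−1}) = 3·(7·5 − 10)5^{j−1} + (7·2 − 10)2^{j−1} = 75·5^{j−1} + 4·2^{j−1} = 3·5^{j+1} + 2^{j+1}.
Hence b_k = 3·5^k + 2^k for every k ≥ 1, by strong induction.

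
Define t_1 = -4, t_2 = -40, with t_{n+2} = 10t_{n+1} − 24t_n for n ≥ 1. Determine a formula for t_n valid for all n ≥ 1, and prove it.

Claim: t_n = 2·4^n − 2·6^n.

Base cases: t_1 = -4 and 2·4^1 − 2·6^1 = -4; t_2 = -40 and 2·4^2 − 2·6^2 = -40.
Assume t_i = 2·4^i − 2·6^i for all 1 ≤ i ≤ j, where j ≥ 2.
Then t_{j+1} = 10t_j − 24t_{j−1} = 10·(2·4^j − 2·6^j) − 24·(2·4^{j−1} − 2·6^{j−1}) = 2·(10·4 − 24)4^{j−1} − 2·(10·6 − 24)6^{j−1} = 32·4^{j−1} − 72·6^{j−1} = 2·4^{j+1} − 2·6^{j+1}.
So the formula holds for j+1, and by strong induction t_n = 2·4^n − 2·6^n for all n ≥ 1.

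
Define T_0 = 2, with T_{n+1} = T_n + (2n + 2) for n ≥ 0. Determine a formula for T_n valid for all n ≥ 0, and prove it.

Claim: T_n = n^2 + n + 2.

Base case: T_0 = 2, and 0^2 + 0 + 2 = 2.
Assume T_r = r^2 + r + 2.
Then T_{r+1} = T_r + (2r + 2) = (r^2 + r + 2) + (2r + 2) = r^2 + 3r + 4,
and (r+1)^2 + (r+1) + 2 = r^2 + 3r + 4.
This completes the inductive step, so T_n = n^2 + n + 2 for all n ≥ 0.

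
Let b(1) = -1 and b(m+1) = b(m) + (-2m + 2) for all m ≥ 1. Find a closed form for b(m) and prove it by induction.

Claim: b(m) = -m^2 + 3m − 3.

Base case: b(1) = -1, and -1^2 + 3·1 − 3 = -1.
Assume b(j) = -j^2 + 3j − 3.
Then b(j+1) = b(j) + (-2j + 2) = (-j^2 + 3j − 3) + (-2j + 2) = -j^2 + j − 1,
and -(j+1)^2 + 3·(j+1) − 3 = -j^2 + j − 1.
Hence b(m) = -m^2 + 3m − 3 for every m ≥ 1, by induction.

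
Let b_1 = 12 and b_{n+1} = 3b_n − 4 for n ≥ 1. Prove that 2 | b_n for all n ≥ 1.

Base case: b_1 = 12 = 2·6, so 2 | b_1.
Assume 2 | b_r, so b_r = 2t for some integer t.
Then b_{r+1} = 3b_r − 4 = 3·(2t) − 4 = 2(3t − 2), so 2 | b_{r+1}.
By induction, 2 | b_n for all n ≥ 1.

2 | b_n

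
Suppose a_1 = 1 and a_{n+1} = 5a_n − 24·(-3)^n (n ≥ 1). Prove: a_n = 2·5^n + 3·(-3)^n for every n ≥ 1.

Base case: a_1 = 1, and 2·5^1 + 3·(-3)^1 = 10 − 9 = 1.
Assume a_j = 2·5^j + 3·(-3)^j for some j ≥ 1.
Then a_{j+1} = 5a_j − 24·(-3)^j = 5·(2·5^j + 3·(-3)^j) − 24·(-3)^j = 2·5^{j+1} + 15·(-3)^j − 24·(-3)^j = 2·5^{j+1} − 9·(-3)^j = 2·5^{j+1} + 3·(-3)^{j+1}.
This completes the inductive step, so a_n = 2·5^n + 3·(-3)^n for all n ≥ 1.

a_n = 2·5^n + 3·(-3)^n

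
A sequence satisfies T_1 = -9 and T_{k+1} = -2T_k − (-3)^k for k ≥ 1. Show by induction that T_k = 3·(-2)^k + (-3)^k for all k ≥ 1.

Base case: T_1 = -9, and 3·(-2)^1 + (-3)^1 = -6 − 3 = -9.
Assume T_m = 3·(-2)^m + (-3)^m for some m ≥ 1.
Then T_{m+1} = -2T_m − (-3)^m = -2·(3·(-2)^m + (-3)^m) − (-3)^m = 3·(-2)^{m+1} − 2·(-3)^m − (-3)^m = 3·(-2)^{m+1} − 3·(-3)^m = 3·(-2)^{m+1} + (-3)^{m+1}.
Hence T_k = 3·(-2)^k + (-3)^k for every k ≥ 1, by induction.

T_k = 3·(-2)^k + (-3)^k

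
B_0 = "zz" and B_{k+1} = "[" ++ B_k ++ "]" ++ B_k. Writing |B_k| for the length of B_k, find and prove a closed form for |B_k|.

Claim: |B_k| = 2^{k+2} − 2.

Base case: |B_0| = 2, and 2^{0+2} − 2 = 2.
Assume |B_j| = 2^{j+2} − 2.
Then |B_{j+1}| = 1 + |B_j| + 1 + |B_j| = 2|B_j| + 2 = 2(2^{j+2} − 2) + 2 = 2^{j+3} − 4 + 2 = 2^{j+3} − 2.
So the formula holds for j+1, and by induction |B_k| = 2^{k+2} − 2 for all k ≥ 0.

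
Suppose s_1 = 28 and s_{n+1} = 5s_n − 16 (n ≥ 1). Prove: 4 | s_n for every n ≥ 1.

Base case: s_1 = 28 = 4·7, so 4 | s_1.
Assume 4 | s_r, so s_r = 4t for some integer t.
Then s_{r+1} = 5s_r − 16 = 5·(4t) − 16 = 4(5t − 4), so 4 | s_{r+1}.
Hence 4 | s_n for every n ≥ 1, by induction.

4 | s_n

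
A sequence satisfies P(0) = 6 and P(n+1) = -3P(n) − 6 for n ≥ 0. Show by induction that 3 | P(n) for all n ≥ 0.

Base case: P(0) = 6 = 3·2, so 3 | P(0).
Assume 3 | P(m), so P(m) = 3t for some integer t.
Then P(m+1) = -3P(m) − 6 = -3·(3t) − 6 = 3(-3t − 2), so 3 | P(m+1).
By induction, 3 | P(n) for all n ≥ 0.

3 | P(n)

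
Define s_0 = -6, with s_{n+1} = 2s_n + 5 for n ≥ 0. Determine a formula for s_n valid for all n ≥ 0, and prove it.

Claim: s_n = -2^n − 5.

Base case: s_0 = -6, and -2^0 − 5 = -1 − 5 = -6.
Assume s_k = -2^k − 5 for some k ≥ 0.
Then s_{k+1} = 2s_k + 5 = 2·(-2^k − 5) + 5 = -2^{k+1} − 10 + 5 = -2^{k+1} − 5.
This completes the inductive step, so s_n = -2^n − 5 for all n ≥ 0.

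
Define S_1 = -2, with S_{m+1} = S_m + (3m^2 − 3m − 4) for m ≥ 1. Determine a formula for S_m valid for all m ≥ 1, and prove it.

Claim: S_m = m^3 − 3m^2 − 2m + 2.

Base case: S_1 = -2, and 1^3 − 3·1^2 − 2·1 + 2 = -2.
Assume S_r = r^3 − 3r^2 − 2r + 2.
Then S_{r+1} = S_r + (3r^2 − 3r − 4) = (r^3 − 3r^2 − 2r + 2) + (3r^2 − 3r − 4) = r^3 − 5r − 2,
and (r+1)^3 − 3·(r+1)^2 − 2·(r+1) + 2 = r^3 − 5r − 2.
Hence S_m = m^3 − 3m^2 − 2m + 2 for every m ≥ 1, by induction.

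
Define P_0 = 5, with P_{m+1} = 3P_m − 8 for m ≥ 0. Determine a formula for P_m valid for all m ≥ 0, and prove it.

Claim: P_m = 3^m + 4.

Base case: P_0 = 5, and 3^0 + 4 = 1 + 4 = 5.
Assume P_k = 3^k + 4 for some k ≥ 0.
Then P_{k+1} = 3P_k − 8 = 3·(3^k + 4) − 8 = 3^{k+1} + 12 − 8 = 3^{k+1} + 4.
By induction, P_m = 3^m + 4 for all m ≥ 0.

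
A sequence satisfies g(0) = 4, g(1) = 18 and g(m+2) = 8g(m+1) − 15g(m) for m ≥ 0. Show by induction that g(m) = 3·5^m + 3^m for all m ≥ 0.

Base cases: g(0) = 4 and 3·5^0 + 3^0 = 4; g(1) = 18 and 3·5^1 + 3^1 = 18.
Assume g(j) = 3·5^j + 3^j for all 0 ≤ j ≤ k, where k ≥ 1.
Then g(k+1) = 8g(k) − 15g(k−1) = 8·(3·5^k + 3^k) − 15·(3·5^{k−1} + 3^{k−1}) = 3·(8·5 − 15)5^{k−1} + (8·3 − 15)3^{k−1} = 75·5^{k−1} + 9·3^{k−1} = 3·5^{k+1} + 3^{k+1}.
This completes the inductive step, so g(m) = 3·5^m + 3^m for all m ≥ 0.

g(m) = 3·5^m + 3^m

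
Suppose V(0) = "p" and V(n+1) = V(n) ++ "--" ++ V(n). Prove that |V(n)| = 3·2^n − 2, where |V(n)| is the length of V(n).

Base case: |V(0)| = 1, and 3·2^0 − 2 = 1.
Assume |V(r)| = 3·2^r − 2.
Then |V(r+1)| = |V(r)| + 2 + |V(r)| = 2|V(r)| + 2 = 2(3·2^r − 2) + 2 = 3·2^{r+1} − 4 + 2 = 3·2^{r+1} − 2.
Hence |V(n)| = 3·2^n − 2 for every n ≥ 0, by induction.

|V(n)| = 3·2^n − 2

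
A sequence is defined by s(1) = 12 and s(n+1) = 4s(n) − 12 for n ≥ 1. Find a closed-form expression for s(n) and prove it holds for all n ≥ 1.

Claim: s(n) = 2·4^n + 4.

Base case: s(1) = 12, and 2·4^1 + 4 = 8 + 4 = 12.
Assume s(m) = 2·4^m + 4 for some m ≥ 1.
Then s(m+1) = 4s(m) − 12 = 4·(2·4^m + 4) − 12 = 8·4^m + 16 − 12 = 2·4^{m+1} + 4.
Hence s(n) = 2·4^n + 4 for every n ≥ 1, by induction.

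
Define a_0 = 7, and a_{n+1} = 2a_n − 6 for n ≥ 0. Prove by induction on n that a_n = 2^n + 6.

Base case: a_0 = 7, and 2^0 + 6 = 1 + 6 = 7.
Assume a_j = 2^j + 6 for some j ≥ 0.
Then a_{j+1} = 2a_j − 6 = 2·(2^j + 6) − 6 = 2^{j+1} + 12 − 6 = 2^{j+1} + 6.
So the formula holds for j+1, and by induction a_n = 2^n + 6 for all n ≥ 0.

a_n = 2^n + 6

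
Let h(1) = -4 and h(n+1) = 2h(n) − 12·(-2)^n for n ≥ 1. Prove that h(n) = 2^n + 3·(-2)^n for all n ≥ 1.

Base case: h(1) = -4, and 2^1 + 3·(-2)^1 = 2 − 6 = -4.
Assume h(j) = 2^j + 3·(-2)^j for some j ≥ 1.
Then h(j+1) = 2h(j) − 12·(-2)^j = 2·(2^j + 3·(-2)^j) − 12·(-2)^j = 2^{j+1} + 6·(-2)^j − 12·(-2)^j = 2^{j+1} − 6·(-2)^j = 2^{j+1} + 3·(-2)^{j+1}.
By induction, h(n) = 2^n + 3·(-2)^n for all n ≥ 1.

h(n) = 2^n + 3·(-2)^n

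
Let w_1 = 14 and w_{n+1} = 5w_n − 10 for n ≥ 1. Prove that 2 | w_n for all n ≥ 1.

Base case: w_1 = 14 = 2·7, so 2 | w_1.
Assume 2 | w_r, so w_r = 2t for some integer t.
Then w_{r+1} = 5w_r − 10 = 5·(2t) − 10 = 2(5t − 5), so 2 | w_{r+1}.
This completes the inductive step, so 2 | w_n for all n ≥ 1.

2 | w_n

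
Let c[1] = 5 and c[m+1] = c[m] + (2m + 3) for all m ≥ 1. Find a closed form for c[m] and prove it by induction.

Claim: c[m] = m^2 + 2m + 2.

Base case: c[1] = 5, and 1^2 + 2·1 + 2 = 5.
Assume c[k] = k^2 + 2k + 2.
Then c[k+1] = c[k] + (2k + 3) = (k^2 + 2k + 2) + (2k + 3) = k^2 + 4k + 5,
and (k+1)^2 + 2·(k+1) + 2 = k^2 + 4k + 5.
This completes the inductive step, so c[m] = m^2 + 2m + 2 for all m ≥ 1.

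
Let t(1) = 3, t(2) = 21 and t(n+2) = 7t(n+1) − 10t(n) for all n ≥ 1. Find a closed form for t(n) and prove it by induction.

Claim: t(n) = -2^n + 5^n.

Base cases: t(1) = 3 and -2^1 + 5^1 = 3; t(2) = 21 and -2^2 + 5^2 = 21.
Assume t(j) = -2^j + 5^j for all 1 ≤ j ≤ m, where m ≥ 2.
Then t(m+1) = 7t(m) − 10t(m−1) = 7·(-2^m + 5^m) − 10·(-2^{m−1} + 5^{m−1}) = -(7·2 − 10)2^{m−1} + (7·5 − 10)5^{m−1} = -4·2^{m−1} + 25·5^{m−1} = -2^{m+1} + 5^{m+1}.
So the formula holds for m+1, and by strong induction t(n) = -2^n + 5^n for all n ≥ 1.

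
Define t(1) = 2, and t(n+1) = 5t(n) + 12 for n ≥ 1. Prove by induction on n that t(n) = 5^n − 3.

Base case: t(1) = 2, and 5^1 − 3 = 5 − 3 = 2.
Assume t(r) = 5^r − 3 for some r ≥ 1.
Then t(r+1) = 5t(r) + 12 = 5·(5^r − 3) + 12 = 5^{r+1} − 15 + 12 = 5^{r+1} − 3.
By induction, t(n) = 5^n − 3 for all n ≥ 1.

t(n) = 5^n − 3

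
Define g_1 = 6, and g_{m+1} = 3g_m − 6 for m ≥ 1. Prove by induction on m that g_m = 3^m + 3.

Base case: g_1 = 6, and 3^1 + 3 = 3 + 3 = 6.
Assume g_j = 3^j + 3 for some j ≥ 1.
Then g_{j+1} = 3g_j − 6 = 3·(3^j + 3) − 6 = 3^{j+1} + 9 − 6 = 3^{j+1} + 3.
Hence g_m = 3^m + 3 for every m ≥ 1, by induction.

g_m = 3^m + 3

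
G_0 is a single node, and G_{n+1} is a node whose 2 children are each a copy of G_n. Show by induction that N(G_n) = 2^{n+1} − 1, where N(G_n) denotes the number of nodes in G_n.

Base case: N(G_0) = 1, and 2^{0+1} − 1 = 1.
Assume N(G_k) = 2^{k+1} − 1.
Then N(G_{k+1}) = 1 + 2N(G_k) = 1 + 2(2^{k+1} − 1) = 2^{k+2} − 2 + 1 = 2^{k+2} − 1.
So the formula holds for k+1, and by induction N(G_n) = 2^{n+1} − 1 for all n ≥ 0.

N(G_n) = 2^{n+1} − 1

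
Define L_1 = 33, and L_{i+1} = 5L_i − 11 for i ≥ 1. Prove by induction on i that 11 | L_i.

Base case: L_1 = 33 = 11·3, so 11 | L_1.
Assume 11 | L_r, so L_r = 11t for some integer t.
Then L_{r+1} = 5L_r − 11 = 5·(11t) − 11 = 11(5t − 1), so 11 | L_{r+1}.
This completes the inductive step, so 11 | L_i for all i ≥ 1.

11 | L_i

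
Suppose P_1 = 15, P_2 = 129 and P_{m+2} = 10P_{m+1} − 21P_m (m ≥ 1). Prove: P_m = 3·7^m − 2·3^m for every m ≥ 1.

Base cases: P_1 = 15 and 3·7^1 − 2·3^1 = 15; P_2 = 129 and 3·7^2 − 2·3^2 = 129.
Assume P_j = 3·7^j − 2·3^j for all 1 ≤ j ≤ r, where r ≥ 2.
Then P_{r+1} = 10P_r − 21P_{r−1} = 10·(3·7^r − 2·3^r) − 21·(3·7^{r−1} − 2·3^{r−1}) = 3·(10·7 − 21)7^{r−1} − 2·(10·3 − 21)3^{r−1} = 147·7^{r−1} − 18·3^{r−1} = 3·7^{r+1} − 2·3^{r+1}.
Hence P_m = 3·7^m − 2·3^m for every m ≥ 1, by strong induction.

P_m = 3·7^m − 2·3^m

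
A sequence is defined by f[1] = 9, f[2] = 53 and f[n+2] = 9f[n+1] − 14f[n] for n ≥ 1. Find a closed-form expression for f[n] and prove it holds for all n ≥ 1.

Claim: f[n] = 7^n + 2^n.

Base cases: f[1] = 9 and 7^1 + 2^1 = 9; f[2] = 53 and 7^2 + 2^2 = 53.
Assume f[j] = 7^j + 2^j for all 1 ≤ j ≤ m, where m ≥ 2.
Then f[m+1] = 9f[m] − 14f[m−1] = 9·(7^m + 2^m) − 14·(7^{m−1} + 2^{m−1}) = (9·7 − 14)7^{m−1} + (9·2 − 14)2^{m−1} = 49·7^{m−1} + 4·2^{m−1} = 7^{m+1} + 2^{m+1}.
This completes the inductive step, so f[n] = 7^n + 2^n for all n ≥ 1.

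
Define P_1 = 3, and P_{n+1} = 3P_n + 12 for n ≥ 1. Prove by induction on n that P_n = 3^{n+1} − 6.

Base case: P_1 = 3, and 3^{1+1} − 6 = 9 − 6 = 3.
Assume P_m = 3^{m+1} − 6 for some m ≥ 1.
Then P_{m+1} = 3P_m + 12 = 3·(3^{m+1} − 6) + 12 = 3^{m+2} − 18 + 12 = 3^{m+2} − 6.
Hence P_n = 3^{n+1} − 6 for every n ≥ 1, by induction.

P_n = 3^{n+1} − 6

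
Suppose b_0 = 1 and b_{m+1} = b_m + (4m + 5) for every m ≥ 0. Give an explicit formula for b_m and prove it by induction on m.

Claim: b_m = 2m^2 + 3m + 1.

Base case: b_0 = 1, and 2·0^2 + 3·0 + 1 = 1.
Assume b_j = 2j^2 + 3j + 1.
Then b_{j+1} = b_j + (4j + 5) = (2j^2 + 3j + 1) + (4j + 5) = 2j^2 + 7j + 6,
and 2·(j+1)^2 + 3·(j+1) + 1 = 2j^2 + 7j + 6.
This completes the inductive step, so b_m = 2m^2 + 3m + 1 for all m ≥ 0.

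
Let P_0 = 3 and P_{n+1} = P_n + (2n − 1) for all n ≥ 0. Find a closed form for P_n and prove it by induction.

Claim: P_n = n^2 − 2n + 3.

Base case: P_0 = 3, and 0^2 − 2·0 + 3 = 3.
Assume P_m = m^2 − 2m + 3.
Then P_{m+1} = P_m + (2m − 1) = (m^2 − 2m + 3) + (2m − 1) = m^2 + 2,
and (m+1)^2 − 2·(m+1) + 3 = m^2 + 2.
Hence P_n = n^2 − 2n + 3 for every n ≥ 0, by induction.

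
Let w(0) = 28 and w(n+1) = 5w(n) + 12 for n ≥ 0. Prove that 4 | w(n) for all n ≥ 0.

Base case: w(0) = 28 = 4·7, so 4 | w(0).
Assume 4 | w(r), so w(r) = 4t for some integer t.
Then w(r+1) = 5w(r) + 12 = 5·(4t) + 12 = 4(5t + 3), so 4 | w(r+1).
So the property holds for r+1, and by induction 4 | w(n) for all n ≥ 0.

4 | w(n)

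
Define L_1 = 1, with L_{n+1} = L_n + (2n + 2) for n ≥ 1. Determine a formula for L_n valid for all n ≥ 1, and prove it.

Claim: L_n = n^2 + n − 1.

Base case: L_1 = 1, and 1^2 + 1 − 1 = 1.
Assume L_m = m^2 + m − 1.
Then L_{m+1} = L_m + (2m + 2) = (m^2 + m − 1) + (2m + 2) = m^2 + 3m + 1,
and (m+1)^2 + (m+1) − 1 = m^2 + 3m + 1.
This completes the inductive step, so L_n = n^2 + n − 1 for all n ≥ 1.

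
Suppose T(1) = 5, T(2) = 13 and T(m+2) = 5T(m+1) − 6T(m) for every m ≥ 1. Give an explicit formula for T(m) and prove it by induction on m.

Claim: T(m) = 3^m + 2^m.

Base cases: T(1) = 5 and 3^1 + 2^1 = 5; T(2) = 13 and 3^2 + 2^2 = 13.
Assume T(j) = 3^j + 2^j for all 1 ≤ j ≤ k, where k ≥ 2.
Then T(k+1) = 5T(k) − 6T(k−1) = 5·(3^k + 2^k) − 6·(3^{k−1} + 2^{k−1}) = (5·3 − 6)3^{k−1} + (5·2 − 6)2^{k−1} = 9·3^{k−1} + 4·2^{k−1} = 3^{k+1} + 2^{k+1}.
So the formula holds for k+1, and by strong induction T(m) = 3^m + 2^m for all m ≥ 1.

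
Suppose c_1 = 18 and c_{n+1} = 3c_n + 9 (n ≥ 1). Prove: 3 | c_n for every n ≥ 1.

Base case: c_1 = 18 = 3·6, so 3 | c_1.
Assume 3 | c_j, so c_j = 3t for some integer t.
Then c_{j+1} = 3c_j + 9 = 3·(3t) + 9 = 3(3t + 3), so 3 | c_{j+1}.
So the property holds for j+1, and by induction 3 | c_n for all n ≥ 1.

3 | c_n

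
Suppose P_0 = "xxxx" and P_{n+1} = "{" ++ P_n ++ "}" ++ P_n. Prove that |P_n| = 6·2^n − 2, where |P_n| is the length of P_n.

Base case: |P_0| = 4, and 6·2^0 − 2 = 4.
Assume |P_m| = 6·2^m − 2.
Then |P_{m+1}| = 1 + |P_m| + 1 + |P_m| = 2|P_m| + 2 = 2(6·2^m − 2) + 2 = 6·2^{m+1} − 4 + 2 = 6·2^{m+1} − 2.
This completes the inductive step, so |P_n| = 6·2^n − 2 for all n ≥ 0.

|P_n| = 6·2^n − 2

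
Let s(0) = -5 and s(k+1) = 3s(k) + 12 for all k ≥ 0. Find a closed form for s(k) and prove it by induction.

Claim: s(k) = 3^k − 6.

Base case: s(0) = -5, and 3^0 − 6 = 1 − 6 = -5.
Assume s(j) = 3^j − 6 for some j ≥ 0.
Then s(j+1) = 3s(j) + 12 = 3·(3^j − 6) + 12 = 3^{j+1} − 18 + 12 = 3^{j+1} − 6.
By induction, s(k) = 3^k − 6 for all k ≥ 0.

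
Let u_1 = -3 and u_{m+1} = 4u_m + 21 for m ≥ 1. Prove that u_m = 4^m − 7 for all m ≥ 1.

Base case: u_1 = -3, and 4^1 − 7 = 4 − 7 = -3.
Assume u_r = 4^r − 7 for some r ≥ 1.
Then u_{r+1} = 4u_r + 21 = 4·(4^r − 7) + 21 = 4^{r+1} − 28 + 21 = 4^{r+1} − 7.
By induction, u_m = 4^m − 7 for all m ≥ 1.

u_m = 4^m − 7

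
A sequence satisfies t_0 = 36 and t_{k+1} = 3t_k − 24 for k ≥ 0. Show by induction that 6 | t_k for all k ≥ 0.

Base case: t_0 = 36 = 6·6, so 6 | t_0.
Assume 6 | t_r, so t_r = 6s for some integer s.
Then t_{r+1} = 3t_r − 24 = 3·(6s) − 24 = 6(3s − 4), so 6 | t_{r+1}.
This completes the inductive step, so 6 | t_k for all k ≥ 0.

6 | t_k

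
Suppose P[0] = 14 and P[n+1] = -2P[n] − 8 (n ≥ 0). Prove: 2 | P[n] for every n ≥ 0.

Base case: P[0] = 14 = 2·7, so 2 | P[0].
Assume 2 | P[r], so P[r] = 2t for some integer t.
Then P[r+1] = -2P[r] − 8 = -2·(2t) − 8 = 2(-2t − 4), so 2 | P[r+1].
So the property holds for r+1, and by induction 2 | P[n] for all n ≥ 0.

2 | P[n]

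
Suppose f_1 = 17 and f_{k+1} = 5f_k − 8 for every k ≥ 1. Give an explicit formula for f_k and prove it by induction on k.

Claim: f_k = 3·5^k + 2.

Base case: f_1 = 17, and 3·5^1 + 2 = 15 + 2 = 17.
Assume f_j = 3·5^j + 2 for some j ≥ 1.
Then f_{j+1} = 5f_j − 8 = 5·(3·5^j + 2) − 8 = 15·5^j + 10 − 8 = 3·5^{j+1} + 2.
So the formula holds for j+1, and by induction f_k = 3·5^k + 2 for all k ≥ 1.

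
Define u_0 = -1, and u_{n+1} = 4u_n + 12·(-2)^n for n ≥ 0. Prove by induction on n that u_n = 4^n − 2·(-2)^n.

Base case: u_0 = -1, and 4^0 − 2·(-2)^0 = 1 − 2 = -1.
Assume u_j = 4^j − 2·(-2)^j for some j ≥ 0.
Then u_{j+1} = 4u_j + 12·(-2)^j = 4·(4^j − 2·(-2)^j) + 12·(-2)^j = 4^{j+1} − 8·(-2)^j + 12·(-2)^j = 4^{j+1} + 4·(-2)^j = 4^{j+1} − 2·(-2)^{j+1}.
This completes the inductive step, so u_n = 4^n − 2·(-2)^n for all n ≥ 0.

u_n = 4^n − 2·(-2)^n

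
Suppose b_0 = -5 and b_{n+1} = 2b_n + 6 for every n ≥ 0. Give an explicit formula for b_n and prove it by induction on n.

Claim: b_n = 2^n − 6.

Base case: b_0 = -5, and 2^0 − 6 = 1 − 6 = -5.
Assume b_r = 2^r − 6 for some r ≥ 0.
Then b_{r+1} = 2b_r + 6 = 2·(2^r − 6) + 6 = 2^{r+1} − 12 + 6 = 2^{r+1} − 6.
This completes the inductive step, so b_n = 2^n − 6 for all n ≥ 0.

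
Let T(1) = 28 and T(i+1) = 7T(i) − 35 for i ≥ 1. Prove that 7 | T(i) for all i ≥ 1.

Base case: T(1) = 28 = 7·4, so 7 | T(1).
Assume 7 | T(k), so T(k) = 7t for some integer t.
Then T(k+1) = 7T(k) − 35 = 7·(7t) − 35 = 7(7t − 5), so 7 | T(k+1).
So the property holds for k+1, and by induction 7 | T(i) for all i ≥ 1.

7 | T(i)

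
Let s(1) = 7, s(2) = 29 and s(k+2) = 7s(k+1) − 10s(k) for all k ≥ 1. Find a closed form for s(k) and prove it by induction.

Claim: s(k) = 2^k + 5^k.

Base cases: s(1) = 7 and 2^1 + 5^1 = 7; s(2) = 29 and 2^2 + 5^2 = 29.
Assume s(i) = 2^i + 5^i for all 1 ≤ i ≤ j, where j ≥ 2.
Then s(j+1) = 7s(j) − 10s(j−1) = 7·(2^j + 5^j) − 10·(2^{j−1} + 5^{j−1}) = (7·2 − 10)2^{j−1} + (7·5 − 10)5^{j−1} = 4·2^{j−1} + 25·5^{j−1} = 2^{j+1} + 5^{j+1}.
By strong induction, s(k) = 2^k + 5^k for all k ≥ 1.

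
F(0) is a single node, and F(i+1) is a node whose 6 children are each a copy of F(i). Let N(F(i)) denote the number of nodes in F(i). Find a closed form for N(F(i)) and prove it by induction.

Claim: N(F(i)) = (6^{i+1} − 1)/5.

Base case: N(F(0)) = 1, and (6^{0+1} − 1)/5 = 1.
Assume N(F(m)) = (6^{m+1} − 1)/5.
Then N(F(m+1)) = 1 + 6N(F(m)) = 1 + 6·(6^{m+1} − 1)/5 = 1 + (6^{m+2} − 6)/5 = (5 + 6^{m+2} − 6)/5 = (6^{m+2} − 1)/5.
This completes the inductive step, so N(F(i)) = (6^{i+1} − 1)/5 for all i ≥ 0.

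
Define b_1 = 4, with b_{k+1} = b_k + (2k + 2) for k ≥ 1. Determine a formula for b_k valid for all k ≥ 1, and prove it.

Claim: b_k = k^2 + k + 2.

Base case: b_1 = 4, and 1^2 + 1 + 2 = 4.
Assume b_j = j^2 + j + 2.
Then b_{j+1} = b_j + (2j + 2) = (j^2 + j + 2) + (2j + 2) = j^2 + 3j + 4,
and (j+1)^2 + (j+1) + 2 = j^2 + 3j + 4.
Hence b_k = k^2 + k + 2 for every k ≥ 1, by induction.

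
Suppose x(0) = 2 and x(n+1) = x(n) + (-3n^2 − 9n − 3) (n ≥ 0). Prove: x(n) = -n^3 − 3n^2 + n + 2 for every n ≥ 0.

Base case: x(0) = 2, and -0^3 − 3·0^2 + 0 + 2 = 2.
Assume x(k) = -k^3 − 3k^2 + k + 2.
Then x(k+1) = x(k) + (-3k^2 − 9k − 3) = (-k^3 − 3k^2 + k + 2) + (-3k^2 − 9k − 3) = -k^3 − 6k^2 − 8k − 1,
and -(k+1)^3 − 3·(k+1)^2 + (k+1) + 2 = -k^3 − 6k^2 − 8k − 1.
Hence x(n) = -n^3 − 3n^2 + n + 2 for every n ≥ 0, by induction.

x(n) = -n^3 − 3n^2 + n + 2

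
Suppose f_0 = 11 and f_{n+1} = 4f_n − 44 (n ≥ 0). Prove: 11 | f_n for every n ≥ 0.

Base case: f_0 = 11 = 11·1, so 11 | f_0.
Assume 11 | f_m, so f_m = 11t for some integer t.
Then f_{m+1} = 4f_m − 44 = 4·(11t) − 44 = 11(4t − 4), so 11 | f_{m+1}.
Hence 11 | f_n for every n ≥ 0, by induction.

11 | f_n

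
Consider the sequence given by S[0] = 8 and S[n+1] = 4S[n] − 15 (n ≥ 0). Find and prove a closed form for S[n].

Claim: S[n] = 3·4^n + 5.

Base case: S[0] = 8, and 3·4^0 + 5 = 3 + 5 = 8.
Assume S[j] = 3·4^j + 5 for some j ≥ 0.
Then S[j+1] = 4S[j] − 15 = 4·(3·4^j + 5) − 15 = 12·4^j + 20 − 15 = 3·4^{j+1} + 5.
By induction, S[n] = 3·4^n + 5 for all n ≥ 0.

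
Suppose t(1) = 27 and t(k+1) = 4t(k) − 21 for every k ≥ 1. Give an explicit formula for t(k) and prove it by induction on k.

Claim: t(k) = 5·4^k + 7.

Base case: t(1) = 27, and 5·4^1 + 7 = 20 + 7 = 27.
Assume t(r) = 5·4^r + 7 for some r ≥ 1.
Then t(r+1) = 4t(r) − 21 = 4·(5·4^r + 7) − 21 = 20·4^r + 28 − 21 = 5·4^{r+1} + 7.
Hence t(k) = 5·4^k + 7 for every k ≥ 1, by induction.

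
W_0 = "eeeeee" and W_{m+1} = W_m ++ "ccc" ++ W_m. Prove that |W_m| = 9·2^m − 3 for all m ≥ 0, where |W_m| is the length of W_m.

Base case: |W_0| = 6, and 9·2^0 − 3 = 6.
Assume |W_k| = 9·2^k − 3.
Then |W_{k+1}| = |W_k| + 3 + |W_k| = 2|W_k| + 3 = 2(9·2^k − 3) + 3 = 9·2^{k+1} − 6 + 3 = 9·2^{k+1} − 3.
So the formula holds for k+1, and by induction |W_m| = 9·2^m − 3 for all m ≥ 0.

|W_m| = 9·2^m − 3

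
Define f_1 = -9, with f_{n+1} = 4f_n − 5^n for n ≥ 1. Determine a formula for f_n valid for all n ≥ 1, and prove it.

Claim: f_n = -4^n − 5^n.

Base case: f_1 = -9, and -4^1 − 5^1 = -4 − 5 = -9.
Assume f_k = -4^k − 5^k for some k ≥ 1.
Then f_{k+1} = 4f_k − 5^k = 4·(-4^k − 5^k) − 5^k = -4^{k+1} − 4·5^k − 5^k = -4^{k+1} − 5·5^k = -4^{k+1} − 5^{k+1}.
This completes the inductive step, so f_n = -4^n − 5^n for all n ≥ 1.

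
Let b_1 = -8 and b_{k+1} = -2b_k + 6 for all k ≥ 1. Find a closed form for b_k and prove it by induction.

Claim: b_k = 5·(-2)^k + 2.

Base case: b_1 = -8, and 5·(-2)^1 + 2 = -10 + 2 = -8.
Assume b_j = 5·(-2)^j + 2 for some j ≥ 1.
Then b_{j+1} = -2b_j + 6 = -2·(5·(-2)^j + 2) + 6 = -10·(-2)^j − 4 + 6 = 5·(-2)^{j+1} + 2.
This completes the inductive step, so b_k = 5·(-2)^k + 2 for all k ≥ 1.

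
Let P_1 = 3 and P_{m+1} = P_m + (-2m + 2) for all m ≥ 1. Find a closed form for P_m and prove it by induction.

Claim: P_m = -m^2 + 3m + 1.

Base case: P_1 = 3, and -1^2 + 3·1 + 1 = 3.
Assume P_r = -r^2 + 3r + 1.
Then P_{r+1} = P_r + (-2r + 2) = (-r^2 + 3r + 1) + (-2r + 2) = -r^2 + r + 3,
and -(r+1)^2 + 3·(r+1) + 1 = -r^2 + r + 3.
This completes the inductive step, so P_m = -m^2 + 3m + 1 for all m ≥ 1.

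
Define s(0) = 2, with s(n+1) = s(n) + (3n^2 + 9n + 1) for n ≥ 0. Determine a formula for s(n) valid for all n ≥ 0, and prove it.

Claim: s(n) = n^3 + 3n^2 − 3n + 2.

Base case: s(0) = 2, and 0^3 + 3·0^2 − 3·0 + 2 = 2.
Assume s(k) = k^3 + 3k^2 − 3k + 2.
Then s(k+1) = s(k) + (3k^2 + 9k + 1) = (k^3 + 3k^2 − 3k + 2) + (3k^2 + 9k + 1) = k^3 + 6k^2 + 6k + 3,
and (k+1)^3 + 3·(k+1)^2 − 3·(k+1) + 2 = k^3 + 6k^2 + 6k + 3.
Hence s(n) = n^3 + 3n^2 − 3n + 2 for every n ≥ 0, by induction.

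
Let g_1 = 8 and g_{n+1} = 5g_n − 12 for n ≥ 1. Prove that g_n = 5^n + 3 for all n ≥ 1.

Base case: g_1 = 8, and 5^1 + 3 = 5 + 3 = 8.
Assume g_r = 5^r + 3 for some r ≥ 1.
Then g_{r+1} = 5g_r − 12 = 5·(5^r + 3) − 12 = 5^{r+1} + 15 − 12 = 5^{r+1} + 3.
Hence g_n = 5^n + 3 for every n ≥ 1, by induction.

g_n = 5^n + 3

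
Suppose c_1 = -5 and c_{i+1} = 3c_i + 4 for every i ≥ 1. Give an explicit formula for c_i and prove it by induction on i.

Claim: c_i = -3^i − 2.

Base case: c_1 = -5, and -3^1 − 2 = -3 − 2 = -5.
Assume c_j = -3^j − 2 for some j ≥ 1.
Then c_{j+1} = 3c_j + 4 = 3·(-3^j − 2) + 4 = -3^{j+1} − 6 + 4 = -3^{j+1} − 2.
So the formula holds for j+1, and by induction c_i = -3^i − 2 for all i ≥ 1.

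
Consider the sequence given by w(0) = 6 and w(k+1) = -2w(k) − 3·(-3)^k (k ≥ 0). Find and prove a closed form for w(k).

Claim: w(k) = 3·(-2)^k + 3·(-3)^k.

Base case: w(0) = 6, and 3·(-2)^0 + 3·(-3)^0 = 3 + 3 = 6.
Assume w(m) = 3·(-2)^m + 3·(-3)^m for some m ≥ 0.
Then w(m+1) = -2w(m) − 3·(-3)^m = -2·(3·(-2)^m + 3·(-3)^m) − 3·(-3)^m = 3·(-2)^{m+1} − 6·(-3)^m − 3·(-3)^m = 3·(-2)^{m+1} − 9·(-3)^m = 3·(-2)^{m+1} + 3·(-3)^{m+1}.
So the formula holds for m+1, and by induction w(k) = 3·(-2)^k + 3·(-3)^k for all k ≥ 0.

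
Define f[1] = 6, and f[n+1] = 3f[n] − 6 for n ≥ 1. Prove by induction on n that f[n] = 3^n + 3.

Base case: f[1] = 6, and 3^1 + 3 = 3 + 3 = 6.
Assume f[k] = 3^k + 3 for some k ≥ 1.
Then f[k+1] = 3f[k] − 6 = 3·(3^k + 3) − 6 = 3^{k+1} + 9 − 6 = 3^{k+1} + 3.
Hence f[n] = 3^n + 3 for every n ≥ 1, by induction.

f[n] = 3^n + 3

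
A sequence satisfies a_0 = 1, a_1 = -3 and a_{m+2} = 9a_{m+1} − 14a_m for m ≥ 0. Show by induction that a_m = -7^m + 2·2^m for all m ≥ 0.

Base cases: a_0 = 1 and -7^0 + 2·2^0 = 1; a_1 = -3 and -7^1 + 2·2^1 = -3.
Assume a_j = -7^j + 2·2^j for all 0 ≤ j ≤ r, where r ≥ 1.
Then a_{r+1} = 9a_r − 14a_{r−1} = 9·(-7^r + 2·2^r) − 14·(-7^{r−1} + 2·2^{r−1}) = -(9·7 − 14)7^{r−1} + 2·(9·2 − 14)2^{r−1} = -49·7^{r−1} + 8·2^{r−1} = -7^{r+1} + 2·2^{r+1}.
Hence a_m = -7^m + 2·2^m for every m ≥ 0, by strong induction.

a_m = -7^m + 2·2^m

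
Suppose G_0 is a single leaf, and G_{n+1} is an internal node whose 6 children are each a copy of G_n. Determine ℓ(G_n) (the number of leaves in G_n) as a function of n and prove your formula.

Claim: ℓ(G_n) = 6^n.

Base case: ℓ(G_0) = 1, and 6^0 = 1.
Assume ℓ(G_j) = 6^j.
Then ℓ(G_{j+1}) = 6·ℓ(G_j) = 6·6^j = 6^{j+1}.
So the formula holds for j+1, and by induction ℓ(G_n) = 6^n for all n ≥ 0.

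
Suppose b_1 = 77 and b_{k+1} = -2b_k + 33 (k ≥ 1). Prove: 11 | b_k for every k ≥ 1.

Base case: b_1 = 77 = 11·7, so 11 | b_1.
Assume 11 | b_r, so b_r = 11t for some integer t.
Then b_{r+1} = -2b_r + 33 = -2·(11t) + 33 = 11(-2t + 3), so 11 | b_{r+1}.
So the property holds for r+1, and by induction 11 | b_k for all k ≥ 1.

11 | b_k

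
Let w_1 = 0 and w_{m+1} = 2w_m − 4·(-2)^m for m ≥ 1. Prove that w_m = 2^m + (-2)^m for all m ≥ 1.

Base case: w_1 = 0, and 2^1 + (-2)^1 = 2 − 2 = 0.
Assume w_j = 2^j + (-2)^j for some j ≥ 1.
Then w_{j+1} = 2w_j − 4·(-2)^j = 2·(2^j + (-2)^j) − 4·(-2)^j = 2^{j+1} + 2·(-2)^j − 4·(-2)^j = 2^{j+1} − 2·(-2)^j = 2^{j+1} + (-2)^{j+1}.
By induction, w_m = 2^m + (-2)^m for all m ≥ 1.

w_m = 2^m + (-2)^m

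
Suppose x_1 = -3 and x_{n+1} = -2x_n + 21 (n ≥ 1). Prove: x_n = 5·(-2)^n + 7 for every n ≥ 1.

Base case: x_1 = -3, and 5·(-2)^1 + 7 = -10 + 7 = -3.
Assume x_j = 5·(-2)^j + 7 for some j ≥ 1.
Then x_{j+1} = -2x_j + 21 = -2·(5·(-2)^j + 7) + 21 = -10·(-2)^j − 14 + 21 = 5·(-2)^{j+1} + 7.
So the formula holds for j+1, and by induction x_n = 5·(-2)^n + 7 for all n ≥ 1.

x_n = 5·(-2)^n + 7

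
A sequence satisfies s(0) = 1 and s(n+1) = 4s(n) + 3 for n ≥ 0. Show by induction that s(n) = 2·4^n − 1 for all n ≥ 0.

Base case: s(0) = 1, and 2·4^0 − 1 = 2 − 1 = 1.
Assume s(r) = 2·4^r − 1 for some r ≥ 0.
Then s(r+1) = 4s(r) + 3 = 4·(2·4^r − 1) + 3 = 8·4^r − 4 + 3 = 2·4^{r+1} − 1.
Hence s(n) = 2·4^n − 1 for every n ≥ 0, by induction.

s(n) = 2·4^n − 1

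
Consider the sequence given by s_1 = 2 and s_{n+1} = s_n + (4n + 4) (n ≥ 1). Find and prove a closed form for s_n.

Claim: s_n = 2n^2 + 2n − 2.

Base case: s_1 = 2, and 2·1^2 + 2·1 − 2 = 2.
Assume s_r = 2r^2 + 2r − 2.
Then s_{r+1} = s_r + (4r + 4) = (2r^2 + 2r − 2) + (4r + 4) = 2r^2 + 6r + 2,
and 2·(r+1)^2 + 2·(r+1) − 2 = 2r^2 + 6r + 2.
This completes the inductive step, so s_n = 2n^2 + 2n − 2 for all n ≥ 1.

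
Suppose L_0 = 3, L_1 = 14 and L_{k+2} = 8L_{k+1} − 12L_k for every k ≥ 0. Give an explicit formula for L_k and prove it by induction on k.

Claim: L_k = 2·6^k + 2^k.

Base cases: L_0 = 3 and 2·6^0 + 2^0 = 3; L_1 = 14 and 2·6^1 + 2^1 = 14.
Assume L_j = 2·6^j + 2^j for all 0 ≤ j ≤ m, where m ≥ 1.
Then L_{m+1} = 8L_m − 12L_{m−1} = 8·(2·6^m + 2^m) − 12·(2·6^{m−1} + 2^{m−1}) = 2·(8·6 − 12)6^{m−1} + (8·2 − 12)2^{m−1} = 72·6^{m−1} + 4·2^{m−1} = 2·6^{m+1} + 2^{m+1}.
This completes the inductive step, so L_k = 2·6^k + 2^k for all k ≥ 0.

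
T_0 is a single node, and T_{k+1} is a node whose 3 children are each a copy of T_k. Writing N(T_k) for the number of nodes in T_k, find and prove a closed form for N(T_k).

Claim: N(T_k) = (3^{k+1} − 1)/2.

Base case: N(T_0) = 1, and (3^{0+1} − 1)/2 = 1.
Assume N(T_j) = (3^{j+1} − 1)/2.
Then N(T_{j+1}) = 1 + 3N(T_j) = 1 + 3·(3^{j+1} − 1)/2 = 1 + (3^{j+2} − 3)/2 = (2 + 3^{j+2} − 3)/2 = (3^{j+2} − 1)/2.
Hence N(T_k) = (3^{k+1} − 1)/2 for every k ≥ 0, by induction.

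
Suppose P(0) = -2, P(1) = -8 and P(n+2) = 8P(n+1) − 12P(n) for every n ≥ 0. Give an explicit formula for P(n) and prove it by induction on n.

Claim: P(n) = -2^n − 6^n.

Base cases: P(0) = -2 and -2^0 − 6^0 = -2; P(1) = -8 and -2^1 − 6^1 = -8.
Assume P(i) = -2^i − 6^i for all 0 ≤ i ≤ j, where j ≥ 1.
Then P(j+1) = 8P(j) − 12P(j−1) = 8·(-2^j − 6^j) − 12·(-2^{j−1} − 6^{j−1}) = -(8·2 − 12)2^{j−1} − (8·6 − 12)6^{j−1} = -4·2^{j−1} − 36·6^{j−1} = -2^{j+1} − 6^{j+1}.
So the formula holds for j+1, and by strong induction P(n) = -2^n − 6^n for all n ≥ 0.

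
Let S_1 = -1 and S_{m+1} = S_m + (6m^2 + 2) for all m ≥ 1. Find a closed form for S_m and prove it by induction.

Claim: S_m = 2m^3 − 3m^2 + 3m − 3.

Base case: S_1 = -1, and 2·1^3 − 3·1^2 + 3·1 − 3 = -1.
Assume S_k = 2k^3 − 3k^2 + 3k − 3.
Then S_{k+1} = S_k + (6k^2 + 2) = (2k^3 − 3k^2 + 3k − 3) + (6k^2 + 2) = 2k^3 + 3k^2 + 3k − 1,
and 2·(k+1)^3 − 3·(k+1)^2 + 3·(k+1) − 3 = 2k^3 + 3k^2 + 3k − 1.
Hence S_m = 2m^3 − 3m^2 + 3m − 3 for every m ≥ 1, by induction.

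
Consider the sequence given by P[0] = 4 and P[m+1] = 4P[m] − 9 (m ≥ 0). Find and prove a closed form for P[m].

Claim: P[m] = 4^m + 3.

Base case: P[0] = 4, and 4^0 + 3 = 1 + 3 = 4.
Assume P[j] = 4^j + 3 for some j ≥ 0.
Then P[j+1] = 4P[j] − 9 = 4·(4^j + 3) − 9 = 4^{j+1} + 12 − 9 = 4^{j+1} + 3.
By induction, P[m] = 4^m + 3 for all m ≥ 0.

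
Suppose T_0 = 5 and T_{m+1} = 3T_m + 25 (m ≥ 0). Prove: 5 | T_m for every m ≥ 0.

Base case: T_0 = 5 = 5·1, so 5 | T_0.
Assume 5 | T_j, so T_j = 5t for some integer t.
Then T_{j+1} = 3T_j + 25 = 3·(5t) + 25 = 5(3t + 5), so 5 | T_{j+1}.
By induction, 5 | T_m for all m ≥ 0.

5 | T_m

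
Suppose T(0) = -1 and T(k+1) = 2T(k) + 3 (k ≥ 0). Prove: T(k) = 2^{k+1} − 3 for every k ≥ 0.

Base case: T(0) = -1, and 2^{0+1} − 3 = 2 − 3 = -1.
Assume T(r) = 2^{r+1} − 3 for some r ≥ 0.
Then T(r+1) = 2T(r) + 3 = 2·(2^{r+1} − 3) + 3 = 2^{r+2} − 6 + 3 = 2^{r+2} − 3.
Hence T(k) = 2^{k+1} − 3 for every k ≥ 0, by induction.

T(k) = 2^{k+1} − 3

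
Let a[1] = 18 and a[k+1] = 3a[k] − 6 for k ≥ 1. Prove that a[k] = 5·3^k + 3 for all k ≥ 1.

Base case: a[1] = 18, and 5·3^1 + 3 = 15 + 3 = 18.
Assume a[m] = 5·3^m + 3 for some m ≥ 1.
Then a[m+1] = 3a[m] − 6 = 3·(5·3^m + 3) − 6 = 15·3^m + 9 − 6 = 5·3^{m+1} + 3.
By induction, a[k] = 5·3^k + 3 for all k ≥ 1.

a[k] = 5·3^k + 3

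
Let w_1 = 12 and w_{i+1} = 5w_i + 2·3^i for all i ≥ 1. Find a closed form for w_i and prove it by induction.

Claim: w_i = 3·5^i − 3^i.

Base case: w_1 = 12, and 3·5^1 − 3^1 = 15 − 3 = 12.
Assume w_r = 3·5^r − 3^r for some r ≥ 1.
Then w_{r+1} = 5w_r + 2·3^r = 5·(3·5^r − 3^r) + 2·3^r = 3·5^{r+1} − 5·3^r + 2·3^r = 3·5^{r+1} − 3·3^r = 3·5^{r+1} − 3^{r+1}.
Hence w_i = 3·5^i − 3^i for every i ≥ 1, by induction.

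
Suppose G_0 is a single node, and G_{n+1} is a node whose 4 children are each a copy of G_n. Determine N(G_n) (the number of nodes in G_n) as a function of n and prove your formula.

Claim: N(G_n) = (4^{n+1} − 1)/3.

Base case: N(G_0) = 1, and (4^{0+1} − 1)/3 = 1.
Assume N(G_r) = (4^{r+1} − 1)/3.
Then N(G_{r+1}) = 1 + 4N(G_r) = 1 + 4·(4^{r+1} − 1)/3 = 1 + (4^{r+2} − 4)/3 = (3 + 4^{r+2} − 4)/3 = (4^{r+2} − 1)/3.
Hence N(G_n) = (4^{n+1} − 1)/3 for every n ≥ 0, by induction.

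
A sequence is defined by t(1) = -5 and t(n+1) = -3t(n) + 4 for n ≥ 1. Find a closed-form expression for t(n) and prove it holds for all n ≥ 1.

Claim: t(n) = 2·(-3)^n + 1.

Base case: t(1) = -5, and 2·(-3)^1 + 1 = -6 + 1 = -5.
Assume t(r) = 2·(-3)^r + 1 for some r ≥ 1.
Then t(r+1) = -3t(r) + 4 = -3·(2·(-3)^r + 1) + 4 = -6·(-3)^r − 3 + 4 = 2·(-3)^{r+1} + 1.
This completes the inductive step, so t(n) = 2·(-3)^n + 1 for all n ≥ 1.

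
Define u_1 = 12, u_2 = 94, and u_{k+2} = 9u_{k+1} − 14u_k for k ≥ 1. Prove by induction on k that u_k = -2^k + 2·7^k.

Base cases: u_1 = 12 and -2^1 + 2·7^1 = 12; u_2 = 94 and -2^2 + 2·7^2 = 94.
Assume u_j = -2^j + 2·7^j for all 1 ≤ j ≤ m, where m ≥ 2.
Then u_{m+1} = 9u_m − 14u_{m−1} = 9·(-2^m + 2·7^m) − 14·(-2^{m−1} + 2·7^{m−1}) = -(9·2 − 14)2^{m−1} + 2·(9·7 − 14)7^{m−1} = -4·2^{m−1} + 98·7^{m−1} = -2^{m+1} + 2·7^{m+1}.
This completes the inductive step, so u_k = -2^k + 2·7^k for all k ≥ 1.

u_k = -2^k + 2·7^k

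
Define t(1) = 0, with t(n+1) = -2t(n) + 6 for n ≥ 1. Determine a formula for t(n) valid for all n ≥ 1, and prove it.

Claim: t(n) = (-2)^n + 2.

Base case: t(1) = 0, and (-2)^1 + 2 = -2 + 2 = 0.
Assume t(k) = (-2)^k + 2 for some k ≥ 1.
Then t(k+1) = -2t(k) + 6 = -2·((-2)^k + 2) + 6 = -2·(-2)^k − 4 + 6 = (-2)^{k+1} + 2.
So the formula holds for k+1, and by induction t(n) = (-2)^n + 2 for all n ≥ 1.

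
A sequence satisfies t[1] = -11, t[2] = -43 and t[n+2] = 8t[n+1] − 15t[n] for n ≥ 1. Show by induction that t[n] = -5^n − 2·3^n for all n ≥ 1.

Base cases: t[1] = -11 and -5^1 − 2·3^1 = -11; t[2] = -43 and -5^2 − 2·3^2 = -43.
Assume t[j] = -5^j − 2·3^j for all 1 ≤ j ≤ k, where k ≥ 2.
Then t[k+1] = 8t[k] − 15t[k−1] = 8·(-5^k − 2·3^k) − 15·(-5^{k−1} − 2·3^{k−1}) = -(8·5 − 15)5^{k−1} − 2·(8·3 − 15)3^{k−1} = -25·5^{k−1} − 18·3^{k−1} = -5^{k+1} − 2·3^{k+1}.
This completes the inductive step, so t[n] = -5^n − 2·3^n for all n ≥ 1.

t[n] = -5^n − 2·3^n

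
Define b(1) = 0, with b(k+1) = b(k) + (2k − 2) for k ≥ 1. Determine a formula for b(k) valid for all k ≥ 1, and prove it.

Claim: b(k) = k^2 − 3k + 2.

Base case: b(1) = 0, and 1^2 − 3·1 + 2 = 0.
Assume b(r) = r^2 − 3r + 2.
Then b(r+1) = b(r) + (2r − 2) = (r^2 − 3r + 2) + (2r − 2) = r^2 − r,
and (r+1)^2 − 3·(r+1) + 2 = r^2 − r.
This completes the inductive step, so b(k) = k^2 − 3k + 2 for all k ≥ 1.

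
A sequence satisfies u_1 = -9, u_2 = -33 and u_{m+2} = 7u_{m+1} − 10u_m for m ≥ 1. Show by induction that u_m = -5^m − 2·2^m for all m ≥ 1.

Base cases: u_1 = -9 and -5^1 − 2·2^1 = -9; u_2 = -33 and -5^2 − 2·2^2 = -33.
Assume u_i = -5^i − 2·2^i for all 1 ≤ i ≤ j, where j ≥ 2.
Then u_{j+1} = 7u_j − 10u_{j−1} = 7·(-5^j − 2·2^j) − 10·(-5^{j−1} − 2·2^{j−1}) = -(7·5 − 10)5^{j−1} − 2·(7·2 − 10)2^{j−1} = -25·5^{j−1} − 8·2^{j−1} = -5^{j+1} − 2·2^{j+1}.
Hence u_m = -5^m − 2·2^m for every m ≥ 1, by strong induction.

u_m = -5^m − 2·2^m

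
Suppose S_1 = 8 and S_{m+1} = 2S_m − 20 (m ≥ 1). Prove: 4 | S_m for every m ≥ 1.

Base case: S_1 = 8 = 4·2, so 4 | S_1.
Assume 4 | S_r, so S_r = 4t for some integer t.
Then S_{r+1} = 2S_r − 20 = 2·(4t) − 20 = 4(2t − 5), so 4 | S_{r+1}.
Hence 4 | S_m for every m ≥ 1, by induction.

4 | S_m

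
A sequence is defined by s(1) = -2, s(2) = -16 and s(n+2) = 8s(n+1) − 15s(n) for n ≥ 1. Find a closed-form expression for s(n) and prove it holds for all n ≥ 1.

Claim: s(n) = -5^n + 3^n.

Base cases: s(1) = -2 and -5^1 + 3^1 = -2; s(2) = -16 and -5^2 + 3^2 = -16.
Assume s(i) = -5^i + 3^i for all 1 ≤ i ≤ j, where j ≥ 2.
Then s(j+1) = 8s(j) − 15s(j−1) = 8·(-5^j + 3^j) − 15·(-5^{j−1} + 3^{j−1}) = -(8·5 − 15)5^{j−1} + (8·3 − 15)3^{j−1} = -25·5^{j−1} + 9·3^{j−1} = -5^{j+1} + 3^{j+1}.
This completes the inductive step, so s(n) = -5^n + 3^n for all n ≥ 1.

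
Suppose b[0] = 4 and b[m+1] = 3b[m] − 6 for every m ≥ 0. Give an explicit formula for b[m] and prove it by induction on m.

Claim: b[m] = 3^m + 3.

Base case: b[0] = 4, and 3^0 + 3 = 1 + 3 = 4.
Assume b[k] = 3^k + 3 for some k ≥ 0.
Then b[k+1] = 3b[k] − 6 = 3·(3^k + 3) − 6 = 3^{k+1} + 9 − 6 = 3^{k+1} + 3.
By induction, b[m] = 3^m + 3 for all m ≥ 0.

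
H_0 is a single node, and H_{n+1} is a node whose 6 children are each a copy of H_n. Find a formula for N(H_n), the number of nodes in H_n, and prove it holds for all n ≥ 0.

Claim: N(H_n) = (6^{n+1} − 1)/5.

Base case: N(H_0) = 1, and (6^{0+1} − 1)/5 = 1.
Assume N(H_k) = (6^{k+1} − 1)/5.
Then N(H_{k+1}) = 1 + 6N(H_k) = 1 + 6·(6^{k+1} − 1)/5 = 1 + (6^{k+2} − 6)/5 = (5 + 6^{k+2} − 6)/5 = (6^{k+2} − 1)/5.
So the formula holds for k+1, and by induction N(H_n) = (6^{n+1} − 1)/5 for all n ≥ 0.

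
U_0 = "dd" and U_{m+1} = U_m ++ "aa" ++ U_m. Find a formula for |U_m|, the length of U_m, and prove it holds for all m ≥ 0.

Claim: |U_m| = 2^{m+2} − 2.

Base case: |U_0| = 2, and 2^{0+2} − 2 = 2.
Assume |U_r| = 2^{r+2} − 2.
Then |U_{r+1}| = |U_r| + 2 + |U_r| = 2|U_r| + 2 = 2(2^{r+2} − 2) + 2 = 2^{r+3} − 4 + 2 = 2^{r+3} − 2.
So the formula holds for r+1, and by induction |U_m| = 2^{m+2} − 2 for all m ≥ 0.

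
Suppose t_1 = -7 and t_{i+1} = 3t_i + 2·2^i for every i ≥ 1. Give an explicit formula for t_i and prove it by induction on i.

Claim: t_i = -3^i − 2·2^i.

Base case: t_1 = -7, and -3^1 − 2·2^1 = -3 − 4 = -7.
Assume t_r = -3^r − 2·2^r for some r ≥ 1.
Then t_{r+1} = 3t_r + 2·2^r = 3·(-3^r − 2·2^r) + 2·2^r = -3^{r+1} − 6·2^r + 2·2^r = -3^{r+1} − 4·2^r = -3^{r+1} − 2·2^{r+1}.
So the formula holds for r+1, and by induction t_i = -3^i − 2·2^i for all i ≥ 1.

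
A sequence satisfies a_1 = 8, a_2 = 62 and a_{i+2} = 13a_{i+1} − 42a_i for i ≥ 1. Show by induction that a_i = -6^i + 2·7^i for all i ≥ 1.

Base cases: a_1 = 8 and -6^1 + 2·7^1 = 8; a_2 = 62 and -6^2 + 2·7^2 = 62.
Assume a_j = -6^j + 2·7^j for all 1 ≤ j ≤ k, where k ≥ 2.
Then a_{k+1} = 13a_k − 42a_{k−1} = 13·(-6^k + 2·7^k) − 42·(-6^{k−1} + 2·7^{k−1}) = -(13·6 − 42)6^{k−1} + 2·(13·7 − 42)7^{k−1} = -36·6^{k−1} + 98·7^{k−1} = -6^{k+1} + 2·7^{k+1}.
Hence a_i = -6^i + 2·7^i for every i ≥ 1, by strong induction.

a_i = -6^i + 2·7^i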